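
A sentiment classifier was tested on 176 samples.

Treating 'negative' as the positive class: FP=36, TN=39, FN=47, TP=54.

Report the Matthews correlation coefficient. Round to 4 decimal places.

0.0541

MCC = (TP·TN − FP·FN) / √((TP+FP)(TP+FN)(TN+FP)(TN+FN))
Numerator = 54·39 − 36·47 = 414
Denominator = √(90·101·75·86) = √58630500 = 7657.0556
MCC = 414 / 7657.0556 = 0.0541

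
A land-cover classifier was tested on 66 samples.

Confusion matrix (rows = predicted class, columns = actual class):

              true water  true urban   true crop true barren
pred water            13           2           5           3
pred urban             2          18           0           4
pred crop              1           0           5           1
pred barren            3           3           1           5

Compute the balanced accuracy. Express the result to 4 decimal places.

Balanced accuracy = mean of per-class recall.
  water: recall = 13/19 = 0.68421
  urban: recall = 18/23 = 0.78261
  crop: recall = 5/11 = 0.45455
  barren: recall = 5/13 = 0.38462
Mean = (0.68421 + 0.78261 + 0.45455 + 0.38462) / 4 = 0.5765

0.5765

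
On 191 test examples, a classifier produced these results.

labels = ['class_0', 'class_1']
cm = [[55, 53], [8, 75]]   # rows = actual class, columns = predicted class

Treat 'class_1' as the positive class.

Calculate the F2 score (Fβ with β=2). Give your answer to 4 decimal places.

Fβ = (1+β²)·TP / ((1+β²)·TP + β²·FN + FP), with β²=4
= 5·75 / (5·75 + 4·8 + 53) = 0.8152

0.8152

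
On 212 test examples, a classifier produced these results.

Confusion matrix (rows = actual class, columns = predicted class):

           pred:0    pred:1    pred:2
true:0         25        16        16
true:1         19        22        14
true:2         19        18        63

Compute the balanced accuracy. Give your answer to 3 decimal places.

0.490

Balanced accuracy = mean of per-class recall.
  0: recall = 25/57 = 0.4386
  1: recall = 22/55 = 0.4000
  2: recall = 63/100 = 0.6300
Mean = (0.4386 + 0.4000 + 0.6300) / 3 = 0.490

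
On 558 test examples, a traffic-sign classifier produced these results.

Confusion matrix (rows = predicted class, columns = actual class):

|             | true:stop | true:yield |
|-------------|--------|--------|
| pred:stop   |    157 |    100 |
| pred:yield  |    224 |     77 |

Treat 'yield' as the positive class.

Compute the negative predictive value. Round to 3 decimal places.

NPV = TN/(TN+FN) = 157/(157+100) = 0.611

0.611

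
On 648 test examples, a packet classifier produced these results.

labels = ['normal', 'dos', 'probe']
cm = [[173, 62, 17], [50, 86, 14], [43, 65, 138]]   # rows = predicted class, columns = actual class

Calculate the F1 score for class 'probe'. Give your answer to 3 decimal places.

0.665

Treat 'probe' as positive and all other classes as negative.
F1 score = 2·TP/(2·TP+FP+FN).
probe: TP=138, FP=43+65=108, FN=17+14=31 → 276/415 = 0.6651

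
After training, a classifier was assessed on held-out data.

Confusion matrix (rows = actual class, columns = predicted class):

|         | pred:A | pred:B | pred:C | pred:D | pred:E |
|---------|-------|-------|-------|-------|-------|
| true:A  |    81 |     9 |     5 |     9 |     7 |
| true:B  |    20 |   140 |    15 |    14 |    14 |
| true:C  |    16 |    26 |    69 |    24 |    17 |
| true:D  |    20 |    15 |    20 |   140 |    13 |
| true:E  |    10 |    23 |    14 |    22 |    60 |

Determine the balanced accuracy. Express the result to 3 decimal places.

0.602

Balanced accuracy = mean of per-class recall.
  A: recall = 81/111 = 0.7297
  B: recall = 140/203 = 0.6897
  C: recall = 69/152 = 0.4539
  D: recall = 140/208 = 0.6731
  E: recall = 60/129 = 0.4651
Mean = (0.7297 + 0.6897 + 0.4539 + 0.6731 + 0.4651) / 5 = 0.602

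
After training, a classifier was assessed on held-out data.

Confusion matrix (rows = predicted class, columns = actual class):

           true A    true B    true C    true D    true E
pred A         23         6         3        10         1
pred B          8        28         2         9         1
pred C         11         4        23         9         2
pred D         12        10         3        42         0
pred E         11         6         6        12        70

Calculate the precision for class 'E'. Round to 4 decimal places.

0.6667

Treat 'E' as positive and all other classes as negative.
precision = TP/(TP+FP).
E: TP=70, FP=11+6+6+12=35 → 70/105 = 0.66667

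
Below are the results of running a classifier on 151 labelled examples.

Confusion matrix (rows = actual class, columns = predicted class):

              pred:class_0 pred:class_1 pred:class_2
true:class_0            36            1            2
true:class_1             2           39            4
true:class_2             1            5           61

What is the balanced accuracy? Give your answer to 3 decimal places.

Balanced accuracy = mean of per-class recall.
  class_0: recall = 36/39 = 0.9231
  class_1: recall = 39/45 = 0.8667
  class_2: recall = 61/67 = 0.9104
Mean = (0.9231 + 0.8667 + 0.9104) / 3 = 0.900

0.900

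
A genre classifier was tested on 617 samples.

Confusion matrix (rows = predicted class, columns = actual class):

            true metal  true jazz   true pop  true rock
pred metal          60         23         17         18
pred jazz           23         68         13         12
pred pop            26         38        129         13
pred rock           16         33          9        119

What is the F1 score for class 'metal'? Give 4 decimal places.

0.4938

Take TP from the diagonal, FP from the rest of the 'metal' prediction marginal, FN from the rest of the 'metal' actual marginal.
F1 score = 2·TP/(2·TP+FP+FN).
metal: TP=60, FP=23+17+18=58, FN=23+26+16=65 → 120/243 = 0.49383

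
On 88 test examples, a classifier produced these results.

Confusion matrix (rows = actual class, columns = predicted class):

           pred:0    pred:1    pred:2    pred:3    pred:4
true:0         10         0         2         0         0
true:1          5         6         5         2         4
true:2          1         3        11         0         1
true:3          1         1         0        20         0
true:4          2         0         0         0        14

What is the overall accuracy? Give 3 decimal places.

0.693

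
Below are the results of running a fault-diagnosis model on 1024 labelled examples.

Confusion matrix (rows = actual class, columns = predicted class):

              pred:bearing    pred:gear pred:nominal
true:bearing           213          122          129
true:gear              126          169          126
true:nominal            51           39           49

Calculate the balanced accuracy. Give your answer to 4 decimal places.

0.4043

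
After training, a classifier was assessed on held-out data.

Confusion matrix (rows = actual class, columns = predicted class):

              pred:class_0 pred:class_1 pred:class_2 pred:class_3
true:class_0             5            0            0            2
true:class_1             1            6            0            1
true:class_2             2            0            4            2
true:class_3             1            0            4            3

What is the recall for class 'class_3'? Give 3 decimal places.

Take TP from the diagonal, FP from the rest of the 'class_3' prediction marginal, FN from the rest of the 'class_3' actual marginal.
recall = TP/(TP+FN).
class_3: TP=3, FN=1+0+4=5 → 3/8 = 0.3750

0.375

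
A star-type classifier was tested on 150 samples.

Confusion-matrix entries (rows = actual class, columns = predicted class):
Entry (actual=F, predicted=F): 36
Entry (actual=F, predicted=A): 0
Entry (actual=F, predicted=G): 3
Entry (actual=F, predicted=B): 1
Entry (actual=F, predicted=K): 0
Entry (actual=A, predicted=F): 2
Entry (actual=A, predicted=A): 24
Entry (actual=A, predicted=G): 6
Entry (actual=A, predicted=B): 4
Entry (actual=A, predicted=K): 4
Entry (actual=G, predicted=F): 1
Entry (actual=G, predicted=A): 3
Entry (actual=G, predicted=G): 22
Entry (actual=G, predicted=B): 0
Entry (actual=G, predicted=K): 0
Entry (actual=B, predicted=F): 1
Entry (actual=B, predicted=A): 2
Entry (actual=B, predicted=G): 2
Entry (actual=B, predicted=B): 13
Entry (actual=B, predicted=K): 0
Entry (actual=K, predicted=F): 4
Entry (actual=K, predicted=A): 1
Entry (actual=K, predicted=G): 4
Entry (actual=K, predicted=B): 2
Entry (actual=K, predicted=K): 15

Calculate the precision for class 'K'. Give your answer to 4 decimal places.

0.7895

precision = TP/(TP+FP).
K: TP=15, FP=0+4+0+0=4 → 15/19 = 0.78947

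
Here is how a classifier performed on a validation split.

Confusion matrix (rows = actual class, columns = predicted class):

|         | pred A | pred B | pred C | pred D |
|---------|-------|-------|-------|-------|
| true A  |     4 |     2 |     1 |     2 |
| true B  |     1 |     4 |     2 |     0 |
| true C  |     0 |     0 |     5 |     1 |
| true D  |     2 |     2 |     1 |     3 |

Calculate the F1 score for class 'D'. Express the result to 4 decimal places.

One-vs-rest for 'D': TP = diagonal; FP = other classes predicted 'D'; FN = 'D' predicted as other.
F1 score = 2·TP/(2·TP+FP+FN).
D: TP=3, FP=2+0+1=3, FN=2+2+1=5 → 6/14 = 0.42857

0.4286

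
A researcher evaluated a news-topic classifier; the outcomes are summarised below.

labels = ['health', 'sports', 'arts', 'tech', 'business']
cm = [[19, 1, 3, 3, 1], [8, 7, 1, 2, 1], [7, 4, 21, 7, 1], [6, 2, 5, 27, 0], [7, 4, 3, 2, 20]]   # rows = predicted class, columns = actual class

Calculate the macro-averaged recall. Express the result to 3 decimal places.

0.592

Per-class recall (TP/(TP+FN)):
  health: TP=19, FN=8+7+6+7=28 → 19/47 = 0.4043
  sports: TP=7, FN=1+4+2+4=11 → 7/18 = 0.3889
  arts: TP=21, FN=3+1+5+3=12 → 21/33 = 0.6364
  tech: TP=27, FN=3+2+7+2=14 → 27/41 = 0.6585
  business: TP=20, FN=1+1+1+0=3 → 20/23 = 0.8696
Macro-recall = mean = (0.4043 + 0.3889 + 0.6364 + 0.6585 + 0.8696) / 5 = 0.592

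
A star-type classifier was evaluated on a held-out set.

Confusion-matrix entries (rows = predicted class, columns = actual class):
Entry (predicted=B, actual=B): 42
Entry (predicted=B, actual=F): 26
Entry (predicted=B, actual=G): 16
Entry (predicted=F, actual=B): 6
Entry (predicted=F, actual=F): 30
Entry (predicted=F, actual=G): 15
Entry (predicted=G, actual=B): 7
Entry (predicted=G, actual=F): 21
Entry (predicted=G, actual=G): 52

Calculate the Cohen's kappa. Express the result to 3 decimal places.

Observed agreement pₒ = trace/N = 124/215 = 0.5767
Expected agreement pₑ = Σ (rowᵢ·colᵢ)/N² = (55·84 + 77·51 + 83·80)/215² = 0.3285
κ = (pₒ − pₑ)/(1 − pₑ) = (0.5767 − 0.3285)/(1 − 0.3285) = 0.370

0.370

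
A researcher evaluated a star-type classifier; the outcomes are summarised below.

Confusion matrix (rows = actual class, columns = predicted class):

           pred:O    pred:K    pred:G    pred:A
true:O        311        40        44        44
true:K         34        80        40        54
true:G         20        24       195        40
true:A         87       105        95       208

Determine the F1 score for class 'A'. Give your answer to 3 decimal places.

0.495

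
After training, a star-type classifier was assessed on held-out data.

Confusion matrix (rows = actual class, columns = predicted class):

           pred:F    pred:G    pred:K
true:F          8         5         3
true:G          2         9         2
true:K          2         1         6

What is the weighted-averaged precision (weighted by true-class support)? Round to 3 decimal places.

Per-class precision (TP/(TP+FP)):
  F: TP=8, FP=2+2=4 → 8/12 = 0.6667
  G: TP=9, FP=5+1=6 → 9/15 = 0.6000
  K: TP=6, FP=3+2=5 → 6/11 = 0.5455
Weighted-precision = Σ (supportᵢ/N)·precisionᵢ with N=38: (16/38)·0.6667 + (13/38)·0.6000 + (9/38)·0.5455 = 0.615

0.615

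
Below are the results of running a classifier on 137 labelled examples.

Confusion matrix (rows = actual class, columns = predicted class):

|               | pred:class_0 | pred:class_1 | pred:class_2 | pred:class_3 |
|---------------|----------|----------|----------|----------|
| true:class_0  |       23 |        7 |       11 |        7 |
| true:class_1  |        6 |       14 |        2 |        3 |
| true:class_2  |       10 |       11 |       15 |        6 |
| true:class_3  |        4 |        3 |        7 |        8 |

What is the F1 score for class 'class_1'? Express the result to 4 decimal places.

0.4667

F1 score = 2·TP/(2·TP+FP+FN).
class_1: TP=14, FP=7+11+3=21, FN=6+2+3=11 → 28/60 = 0.46667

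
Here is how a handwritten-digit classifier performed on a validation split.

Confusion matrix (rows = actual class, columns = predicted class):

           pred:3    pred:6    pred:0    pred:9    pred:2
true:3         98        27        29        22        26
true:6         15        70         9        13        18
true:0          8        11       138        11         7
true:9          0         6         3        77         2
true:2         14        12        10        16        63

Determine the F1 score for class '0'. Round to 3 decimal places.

Treat '0' as positive and all other classes as negative.
F1 score = 2·TP/(2·TP+FP+FN).
0: TP=138, FP=29+9+3+10=51, FN=8+11+11+7=37 → 276/364 = 0.7582

0.758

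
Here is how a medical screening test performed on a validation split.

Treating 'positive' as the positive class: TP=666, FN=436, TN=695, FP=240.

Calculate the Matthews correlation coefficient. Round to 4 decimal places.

MCC = (TP·TN − FP·FN) / √((TP+FP)(TP+FN)(TN+FP)(TN+FN))
Numerator = 666·695 − 240·436 = 358230
Denominator = √(906·1102·935·1131) = √1055805713820 = 1027524.0697
MCC = 358230 / 1027524.0697 = 0.3486

0.3486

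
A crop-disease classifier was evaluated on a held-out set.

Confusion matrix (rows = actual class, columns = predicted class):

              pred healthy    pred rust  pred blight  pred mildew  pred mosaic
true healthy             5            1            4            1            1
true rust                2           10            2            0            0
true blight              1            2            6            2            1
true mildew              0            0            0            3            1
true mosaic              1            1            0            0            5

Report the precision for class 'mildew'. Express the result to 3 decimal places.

One-vs-rest for 'mildew': TP = diagonal; FP = other classes predicted 'mildew'; FN = 'mildew' predicted as other.
precision = TP/(TP+FP).
mildew: TP=3, FP=1+0+2+0=3 → 3/6 = 0.5000

0.500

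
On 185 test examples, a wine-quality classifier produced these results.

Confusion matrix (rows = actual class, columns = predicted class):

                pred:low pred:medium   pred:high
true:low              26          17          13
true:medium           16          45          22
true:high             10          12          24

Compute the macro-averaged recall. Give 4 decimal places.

0.5094

Per-class recall (TP/(TP+FN)):
  low: TP=26, FN=17+13=30 → 26/56 = 0.46429
  medium: TP=45, FN=16+22=38 → 45/83 = 0.54217
  high: TP=24, FN=10+12=22 → 24/46 = 0.52174
Macro-recall = mean = (0.46429 + 0.54217 + 0.52174) / 3 = 0.5094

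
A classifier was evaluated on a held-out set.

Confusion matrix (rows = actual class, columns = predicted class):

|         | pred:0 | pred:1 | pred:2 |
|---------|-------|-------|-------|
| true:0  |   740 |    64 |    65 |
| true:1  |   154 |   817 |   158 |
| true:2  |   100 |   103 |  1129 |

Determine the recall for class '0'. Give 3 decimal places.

Take TP from the diagonal, FP from the rest of the '0' prediction marginal, FN from the rest of the '0' actual marginal.
recall = TP/(TP+FN).
0: TP=740, FN=64+65=129 → 740/869 = 0.8516

0.852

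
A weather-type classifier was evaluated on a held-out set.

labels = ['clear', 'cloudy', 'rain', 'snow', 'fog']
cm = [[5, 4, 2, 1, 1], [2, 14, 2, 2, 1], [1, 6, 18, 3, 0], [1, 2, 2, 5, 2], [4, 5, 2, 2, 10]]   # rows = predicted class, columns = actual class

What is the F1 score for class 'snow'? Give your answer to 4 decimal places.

Take TP from the diagonal, FP from the rest of the 'snow' prediction marginal, FN from the rest of the 'snow' actual marginal.
F1 score = 2·TP/(2·TP+FP+FN).
snow: TP=5, FP=1+2+2+2=7, FN=1+2+3+2=8 → 10/25 = 0.40000

0.4000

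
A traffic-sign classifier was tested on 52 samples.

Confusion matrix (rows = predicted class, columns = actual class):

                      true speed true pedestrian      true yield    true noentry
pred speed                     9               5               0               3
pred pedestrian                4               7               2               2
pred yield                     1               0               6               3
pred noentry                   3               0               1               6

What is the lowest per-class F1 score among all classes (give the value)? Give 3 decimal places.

0.500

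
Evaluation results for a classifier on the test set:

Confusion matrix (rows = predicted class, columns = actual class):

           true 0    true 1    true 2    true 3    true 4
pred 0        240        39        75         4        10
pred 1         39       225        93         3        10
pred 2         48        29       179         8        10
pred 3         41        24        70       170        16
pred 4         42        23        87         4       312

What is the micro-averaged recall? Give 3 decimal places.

0.625

Micro-averaging pools counts across classes: ΣTP=1126, ΣFP=675, ΣFN=675.
Micro-recall = TP/(TP+FN) on pooled counts = 0.625 (equals overall accuracy in single-label multiclass).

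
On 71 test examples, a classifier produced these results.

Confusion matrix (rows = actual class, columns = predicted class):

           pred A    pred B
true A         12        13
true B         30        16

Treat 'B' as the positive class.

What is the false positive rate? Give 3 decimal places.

0.520

FPR = FP/(FP+TN) = 13/(13+12) = 0.520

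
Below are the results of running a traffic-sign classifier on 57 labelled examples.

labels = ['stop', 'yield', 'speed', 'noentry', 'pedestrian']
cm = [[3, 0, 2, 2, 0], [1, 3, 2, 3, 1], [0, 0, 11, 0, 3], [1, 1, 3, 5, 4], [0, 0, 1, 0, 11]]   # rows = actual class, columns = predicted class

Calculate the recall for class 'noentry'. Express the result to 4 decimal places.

Take TP from the diagonal, FP from the rest of the 'noentry' prediction marginal, FN from the rest of the 'noentry' actual marginal.
recall = TP/(TP+FN).
noentry: TP=5, FN=1+1+3+4=9 → 5/14 = 0.35714

0.3571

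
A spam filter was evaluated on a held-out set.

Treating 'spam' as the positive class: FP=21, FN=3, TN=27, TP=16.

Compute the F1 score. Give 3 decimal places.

0.571

Precision = TP/(TP+FP) = 16/37 = 0.4324
Recall = TP/(TP+FN) = 16/19 = 0.8421
F1 = 2·TP/(2·TP+FP+FN) = 32/56 = 0.571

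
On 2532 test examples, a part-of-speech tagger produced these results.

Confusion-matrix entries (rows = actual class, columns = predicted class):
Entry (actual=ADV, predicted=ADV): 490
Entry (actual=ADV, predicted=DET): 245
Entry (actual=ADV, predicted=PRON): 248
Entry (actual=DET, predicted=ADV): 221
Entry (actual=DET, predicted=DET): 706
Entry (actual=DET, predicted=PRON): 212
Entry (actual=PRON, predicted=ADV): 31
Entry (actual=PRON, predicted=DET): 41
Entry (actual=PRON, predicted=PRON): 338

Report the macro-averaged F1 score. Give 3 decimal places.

Per-class F1 score (2·TP/(2·TP+FP+FN)):
  ADV: TP=490, FP=221+31=252, FN=245+248=493 → 980/1725 = 0.5681
  DET: TP=706, FP=245+41=286, FN=221+212=433 → 1412/2131 = 0.6626
  PRON: TP=338, FP=248+212=460, FN=31+41=72 → 676/1208 = 0.5596
Macro-F1 score = mean = (0.5681 + 0.6626 + 0.5596) / 3 = 0.597

0.597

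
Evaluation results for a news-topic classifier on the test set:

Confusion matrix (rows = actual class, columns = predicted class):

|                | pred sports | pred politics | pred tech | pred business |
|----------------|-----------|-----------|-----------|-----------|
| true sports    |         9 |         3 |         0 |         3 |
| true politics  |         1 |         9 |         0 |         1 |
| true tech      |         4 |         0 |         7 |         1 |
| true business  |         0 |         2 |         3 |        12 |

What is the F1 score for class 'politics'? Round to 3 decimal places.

0.720

Take TP from the diagonal, FP from the rest of the 'politics' prediction marginal, FN from the rest of the 'politics' actual marginal.
F1 score = 2·TP/(2·TP+FP+FN).
politics: TP=9, FP=3+0+2=5, FN=1+0+1=2 → 18/25 = 0.7200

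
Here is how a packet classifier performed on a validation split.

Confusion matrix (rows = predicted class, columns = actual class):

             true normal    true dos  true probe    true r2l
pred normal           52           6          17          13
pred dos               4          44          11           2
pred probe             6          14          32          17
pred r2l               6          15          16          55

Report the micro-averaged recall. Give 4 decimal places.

Micro-averaging pools counts across classes: ΣTP=183, ΣFP=127, ΣFN=127.
Micro-recall = TP/(TP+FN) on pooled counts = 0.5903 (equals overall accuracy in single-label multiclass).

0.5903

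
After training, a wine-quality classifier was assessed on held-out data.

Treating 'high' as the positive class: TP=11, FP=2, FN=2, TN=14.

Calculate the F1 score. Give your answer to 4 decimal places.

0.8462

Precision = TP/(TP+FP) = 11/13 = 0.8462
Recall = TP/(TP+FN) = 11/13 = 0.8462
F1 = 2·TP/(2·TP+FP+FN) = 22/26 = 0.8462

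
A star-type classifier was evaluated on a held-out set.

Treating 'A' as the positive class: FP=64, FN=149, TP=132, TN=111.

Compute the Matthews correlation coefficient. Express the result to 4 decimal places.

MCC = (TP·TN − FP·FN) / √((TP+FP)(TP+FN)(TN+FP)(TN+FN))
Numerator = 132·111 − 64·149 = 5116
Denominator = √(196·281·175·260) = √2505958000 = 50059.5445
MCC = 5116 / 50059.5445 = 0.1022

0.1022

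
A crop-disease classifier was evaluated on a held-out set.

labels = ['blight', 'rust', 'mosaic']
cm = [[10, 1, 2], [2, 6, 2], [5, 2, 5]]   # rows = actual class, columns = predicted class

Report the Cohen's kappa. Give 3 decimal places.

0.392

Observed agreement pₒ = trace/N = 21/35 = 0.6000
Expected agreement pₑ = Σ (rowᵢ·colᵢ)/N² = (13·17 + 10·9 + 12·9)/35² = 0.3420
κ = (pₒ − pₑ)/(1 − pₑ) = (0.6000 − 0.3420)/(1 − 0.3420) = 0.392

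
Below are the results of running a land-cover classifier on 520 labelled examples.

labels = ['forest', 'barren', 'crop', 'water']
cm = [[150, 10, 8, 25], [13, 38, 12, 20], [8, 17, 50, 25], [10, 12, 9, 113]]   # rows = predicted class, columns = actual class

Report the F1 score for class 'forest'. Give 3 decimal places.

F1 score = 2·TP/(2·TP+FP+FN).
forest: TP=150, FP=10+8+25=43, FN=13+8+10=31 → 300/374 = 0.8021

0.802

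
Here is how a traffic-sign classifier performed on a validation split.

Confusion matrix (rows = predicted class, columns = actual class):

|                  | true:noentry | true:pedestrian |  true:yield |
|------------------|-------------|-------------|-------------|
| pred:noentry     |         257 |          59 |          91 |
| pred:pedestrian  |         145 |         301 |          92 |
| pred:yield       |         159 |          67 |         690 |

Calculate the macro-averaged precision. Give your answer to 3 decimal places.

0.648

Per-class precision (TP/(TP+FP)):
  noentry: TP=257, FP=59+91=150 → 257/407 = 0.6314
  pedestrian: TP=301, FP=145+92=237 → 301/538 = 0.5595
  yield: TP=690, FP=159+67=226 → 690/916 = 0.7533
Macro-precision = mean = (0.6314 + 0.5595 + 0.7533) / 3 = 0.648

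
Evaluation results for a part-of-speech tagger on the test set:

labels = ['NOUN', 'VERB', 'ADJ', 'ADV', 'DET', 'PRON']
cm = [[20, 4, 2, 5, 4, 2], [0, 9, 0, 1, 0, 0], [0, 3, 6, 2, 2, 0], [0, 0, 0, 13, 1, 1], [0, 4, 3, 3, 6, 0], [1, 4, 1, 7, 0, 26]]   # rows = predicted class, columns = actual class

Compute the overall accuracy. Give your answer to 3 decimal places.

Accuracy = trace / total = (20+9+6+13+6+26=80) / 130 = 80/130 = 0.615

0.615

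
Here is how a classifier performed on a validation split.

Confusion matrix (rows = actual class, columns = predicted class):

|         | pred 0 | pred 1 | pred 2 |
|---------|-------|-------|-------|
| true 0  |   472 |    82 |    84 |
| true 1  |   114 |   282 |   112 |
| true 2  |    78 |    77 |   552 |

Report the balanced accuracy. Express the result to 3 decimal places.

0.692

Balanced accuracy = mean of per-class recall.
  0: recall = 472/638 = 0.7398
  1: recall = 282/508 = 0.5551
  2: recall = 552/707 = 0.7808
Mean = (0.7398 + 0.5551 + 0.7808) / 3 = 0.692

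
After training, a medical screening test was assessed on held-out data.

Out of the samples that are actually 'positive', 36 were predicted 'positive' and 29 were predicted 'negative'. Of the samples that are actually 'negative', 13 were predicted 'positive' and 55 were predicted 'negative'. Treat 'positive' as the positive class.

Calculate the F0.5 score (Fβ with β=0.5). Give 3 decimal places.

0.690

Fβ = (1+β²)·TP / ((1+β²)·TP + β²·FN + FP), with β²=1/4
= 1.25·36 / (1.25·36 + 0.25·29 + 13) = 0.690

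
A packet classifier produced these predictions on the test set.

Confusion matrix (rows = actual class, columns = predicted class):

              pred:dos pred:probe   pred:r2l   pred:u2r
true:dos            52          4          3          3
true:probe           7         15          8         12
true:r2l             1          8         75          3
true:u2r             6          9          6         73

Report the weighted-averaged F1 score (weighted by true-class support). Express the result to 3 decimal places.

0.750

Per-class F1 score (2·TP/(2·TP+FP+FN)):
  dos: TP=52, FP=7+1+6=14, FN=4+3+3=10 → 104/128 = 0.8125
  probe: TP=15, FP=4+8+9=21, FN=7+8+12=27 → 30/78 = 0.3846
  r2l: TP=75, FP=3+8+6=17, FN=1+8+3=12 → 150/179 = 0.8380
  u2r: TP=73, FP=3+12+3=18, FN=6+9+6=21 → 146/185 = 0.7892
Weighted-F1 score = Σ (supportᵢ/N)·F1 scoreᵢ with N=285: (62/285)·0.8125 + (42/285)·0.3846 + (87/285)·0.8380 + (94/285)·0.7892 = 0.750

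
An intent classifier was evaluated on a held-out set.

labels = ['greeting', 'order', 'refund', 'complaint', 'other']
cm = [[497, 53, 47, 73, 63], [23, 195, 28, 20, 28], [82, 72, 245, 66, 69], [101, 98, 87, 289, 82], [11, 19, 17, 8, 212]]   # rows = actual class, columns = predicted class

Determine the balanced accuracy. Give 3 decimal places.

0.607

Balanced accuracy = mean of per-class recall.
  greeting: recall = 497/733 = 0.6780
  order: recall = 195/294 = 0.6633
  refund: recall = 245/534 = 0.4588
  complaint: recall = 289/657 = 0.4399
  other: recall = 212/267 = 0.7940
Mean = (0.6780 + 0.6633 + 0.4588 + 0.4399 + 0.7940) / 5 = 0.607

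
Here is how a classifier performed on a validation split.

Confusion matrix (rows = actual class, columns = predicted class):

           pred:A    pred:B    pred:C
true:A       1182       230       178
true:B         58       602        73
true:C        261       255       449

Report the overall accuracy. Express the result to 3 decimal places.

0.679

Accuracy = trace / total = (1182+602+449=2233) / 3288 = 2233/3288 = 0.679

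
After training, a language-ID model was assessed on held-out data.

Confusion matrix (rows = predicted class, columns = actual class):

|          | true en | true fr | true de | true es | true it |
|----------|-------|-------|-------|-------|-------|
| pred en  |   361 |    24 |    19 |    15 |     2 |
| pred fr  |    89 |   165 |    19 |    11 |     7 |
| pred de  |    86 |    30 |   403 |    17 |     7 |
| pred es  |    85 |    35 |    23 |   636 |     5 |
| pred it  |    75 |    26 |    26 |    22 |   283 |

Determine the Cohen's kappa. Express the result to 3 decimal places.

0.678

Observed agreement pₒ = trace/N = 1848/2471 = 0.7479
Expected agreement pₑ = Σ (rowᵢ·colᵢ)/N² = (696·421 + 280·291 + 490·543 + 701·784 + 304·432)/2471² = 0.2164
κ = (pₒ − pₑ)/(1 − pₑ) = (0.7479 − 0.2164)/(1 − 0.2164) = 0.678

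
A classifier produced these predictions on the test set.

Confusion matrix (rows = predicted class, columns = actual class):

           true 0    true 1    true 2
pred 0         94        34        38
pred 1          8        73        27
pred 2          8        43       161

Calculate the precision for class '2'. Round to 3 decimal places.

Take TP from the diagonal, FP from the rest of the '2' prediction marginal, FN from the rest of the '2' actual marginal.
precision = TP/(TP+FP).
2: TP=161, FP=8+43=51 → 161/212 = 0.7594

0.759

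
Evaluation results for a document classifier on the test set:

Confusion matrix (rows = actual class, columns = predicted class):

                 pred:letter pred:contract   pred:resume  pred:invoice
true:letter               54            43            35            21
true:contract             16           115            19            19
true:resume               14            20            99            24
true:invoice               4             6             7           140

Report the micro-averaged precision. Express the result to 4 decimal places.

0.6415

Micro-averaging pools counts across classes: ΣTP=408, ΣFP=228, ΣFN=228.
Micro-precision = TP/(TP+FP) on pooled counts = 0.6415 (equals overall accuracy in single-label multiclass).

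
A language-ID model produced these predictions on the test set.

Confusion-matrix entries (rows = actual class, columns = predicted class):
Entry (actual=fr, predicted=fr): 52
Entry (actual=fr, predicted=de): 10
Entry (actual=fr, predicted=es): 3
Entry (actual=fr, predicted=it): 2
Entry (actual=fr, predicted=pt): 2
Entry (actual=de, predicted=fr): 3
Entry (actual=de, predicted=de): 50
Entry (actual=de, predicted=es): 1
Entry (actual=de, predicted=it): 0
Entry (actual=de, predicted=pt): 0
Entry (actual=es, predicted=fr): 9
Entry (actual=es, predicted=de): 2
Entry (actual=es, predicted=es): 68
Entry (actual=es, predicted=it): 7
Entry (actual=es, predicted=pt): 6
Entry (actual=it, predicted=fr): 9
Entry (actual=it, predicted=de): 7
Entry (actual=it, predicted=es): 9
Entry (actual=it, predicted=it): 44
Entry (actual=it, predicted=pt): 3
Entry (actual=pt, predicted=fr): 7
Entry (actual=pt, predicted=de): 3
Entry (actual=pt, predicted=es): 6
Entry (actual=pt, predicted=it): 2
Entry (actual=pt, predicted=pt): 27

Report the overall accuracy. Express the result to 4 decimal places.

0.7259

Accuracy = trace / total = (52+50+68+44+27=241) / 332 = 241/332 = 0.7259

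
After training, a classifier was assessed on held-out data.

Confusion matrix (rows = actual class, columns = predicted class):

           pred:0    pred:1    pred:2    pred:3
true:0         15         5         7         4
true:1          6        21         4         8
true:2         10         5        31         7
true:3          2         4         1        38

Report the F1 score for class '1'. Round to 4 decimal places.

0.5676

Take TP from the diagonal, FP from the rest of the '1' prediction marginal, FN from the rest of the '1' actual marginal.
F1 score = 2·TP/(2·TP+FP+FN).
1: TP=21, FP=5+5+4=14, FN=6+4+8=18 → 42/74 = 0.56757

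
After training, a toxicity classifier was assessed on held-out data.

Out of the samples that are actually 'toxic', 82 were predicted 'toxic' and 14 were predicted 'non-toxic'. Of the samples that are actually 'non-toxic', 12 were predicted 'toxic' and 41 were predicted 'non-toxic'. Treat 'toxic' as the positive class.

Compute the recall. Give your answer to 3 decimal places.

0.854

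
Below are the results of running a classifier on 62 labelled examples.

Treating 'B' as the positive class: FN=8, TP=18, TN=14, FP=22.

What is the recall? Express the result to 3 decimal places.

Recall = TP/(TP+FN) = 18/(18+8) = 18/26 = 0.692

0.692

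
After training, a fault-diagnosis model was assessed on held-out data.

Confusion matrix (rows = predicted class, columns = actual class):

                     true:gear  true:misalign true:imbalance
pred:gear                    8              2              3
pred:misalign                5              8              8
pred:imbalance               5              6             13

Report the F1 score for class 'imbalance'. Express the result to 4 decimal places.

0.5417

Take TP from the diagonal, FP from the rest of the 'imbalance' prediction marginal, FN from the rest of the 'imbalance' actual marginal.
F1 score = 2·TP/(2·TP+FP+FN).
imbalance: TP=13, FP=5+6=11, FN=3+8=11 → 26/48 = 0.54167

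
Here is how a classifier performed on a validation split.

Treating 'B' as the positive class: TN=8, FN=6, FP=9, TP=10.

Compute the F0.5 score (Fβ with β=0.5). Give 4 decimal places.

Fβ = (1+β²)·TP / ((1+β²)·TP + β²·FN + FP), with β²=1/4
= 1.25·10 / (1.25·10 + 0.25·6 + 9) = 0.5435

0.5435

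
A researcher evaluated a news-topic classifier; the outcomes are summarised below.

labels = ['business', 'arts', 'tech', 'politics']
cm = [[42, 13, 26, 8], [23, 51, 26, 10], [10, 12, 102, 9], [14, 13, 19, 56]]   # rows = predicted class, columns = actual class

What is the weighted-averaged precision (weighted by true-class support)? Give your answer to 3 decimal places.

0.603

Per-class precision (TP/(TP+FP)):
  business: TP=42, FP=13+26+8=47 → 42/89 = 0.4719
  arts: TP=51, FP=23+26+10=59 → 51/110 = 0.4636
  tech: TP=102, FP=10+12+9=31 → 102/133 = 0.7669
  politics: TP=56, FP=14+13+19=46 → 56/102 = 0.5490
Weighted-precision = Σ (supportᵢ/N)·precisionᵢ with N=434: (89/434)·0.4719 + (89/434)·0.4636 + (173/434)·0.7669 + (83/434)·0.5490 = 0.603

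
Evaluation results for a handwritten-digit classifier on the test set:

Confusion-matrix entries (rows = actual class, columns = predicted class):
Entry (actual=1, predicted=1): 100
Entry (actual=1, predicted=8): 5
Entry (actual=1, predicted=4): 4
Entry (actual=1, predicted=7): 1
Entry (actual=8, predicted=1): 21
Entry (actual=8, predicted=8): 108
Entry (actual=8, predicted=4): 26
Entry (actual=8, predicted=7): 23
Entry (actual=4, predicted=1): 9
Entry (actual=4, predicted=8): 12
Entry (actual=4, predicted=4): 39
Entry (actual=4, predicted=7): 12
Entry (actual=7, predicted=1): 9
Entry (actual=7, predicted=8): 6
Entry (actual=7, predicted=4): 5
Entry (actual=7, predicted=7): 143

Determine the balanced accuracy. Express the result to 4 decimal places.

0.7337

Balanced accuracy = mean of per-class recall.
  1: recall = 100/110 = 0.90909
  8: recall = 108/178 = 0.60674
  4: recall = 39/72 = 0.54167
  7: recall = 143/163 = 0.87730
Mean = (0.90909 + 0.60674 + 0.54167 + 0.87730) / 4 = 0.7337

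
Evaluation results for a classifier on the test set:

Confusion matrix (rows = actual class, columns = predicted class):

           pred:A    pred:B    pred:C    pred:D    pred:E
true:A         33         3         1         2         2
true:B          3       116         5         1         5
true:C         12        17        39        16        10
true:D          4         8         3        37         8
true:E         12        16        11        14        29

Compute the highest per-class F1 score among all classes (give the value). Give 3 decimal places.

0.800

Per-class F1 score (2·TP/(2·TP+FP+FN)):
  A: TP=33, FP=3+12+4+12=31, FN=3+1+2+2=8 → 66/105 = 0.6286
  B: TP=116, FP=3+17+8+16=44, FN=3+5+1+5=14 → 232/290 = 0.8000
  C: TP=39, FP=1+5+3+11=20, FN=12+17+16+10=55 → 78/153 = 0.5098
  D: TP=37, FP=2+1+16+14=33, FN=4+8+3+8=23 → 74/130 = 0.5692
  E: TP=29, FP=2+5+10+8=25, FN=12+16+11+14=53 → 58/136 = 0.4265
Highest is class 'B' with F1 score = 0.800.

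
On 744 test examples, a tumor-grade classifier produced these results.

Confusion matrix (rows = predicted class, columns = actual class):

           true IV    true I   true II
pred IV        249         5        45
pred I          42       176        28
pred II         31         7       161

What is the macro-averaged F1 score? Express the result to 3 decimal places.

Per-class F1 score (2·TP/(2·TP+FP+FN)):
  IV: TP=249, FP=5+45=50, FN=42+31=73 → 498/621 = 0.8019
  I: TP=176, FP=42+28=70, FN=5+7=12 → 352/434 = 0.8111
  II: TP=161, FP=31+7=38, FN=45+28=73 → 322/433 = 0.7436
Macro-F1 score = mean = (0.8019 + 0.8111 + 0.7436) / 3 = 0.786

0.786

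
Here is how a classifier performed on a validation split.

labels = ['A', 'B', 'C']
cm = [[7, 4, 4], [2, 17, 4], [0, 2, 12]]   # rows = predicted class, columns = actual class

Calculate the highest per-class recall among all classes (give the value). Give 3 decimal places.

0.778

Per-class recall (TP/(TP+FN)):
  A: TP=7, FN=2+0=2 → 7/9 = 0.7778
  B: TP=17, FN=4+2=6 → 17/23 = 0.7391
  C: TP=12, FN=4+4=8 → 12/20 = 0.6000
Highest is class 'A' with recall = 0.778.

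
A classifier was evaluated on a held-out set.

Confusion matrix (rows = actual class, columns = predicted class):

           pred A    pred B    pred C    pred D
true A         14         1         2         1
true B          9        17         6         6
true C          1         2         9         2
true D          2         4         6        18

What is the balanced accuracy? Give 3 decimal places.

Balanced accuracy = mean of per-class recall.
  A: recall = 14/18 = 0.7778
  B: recall = 17/38 = 0.4474
  C: recall = 9/14 = 0.6429
  D: recall = 18/30 = 0.6000
Mean = (0.7778 + 0.4474 + 0.6429 + 0.6000) / 4 = 0.617

0.617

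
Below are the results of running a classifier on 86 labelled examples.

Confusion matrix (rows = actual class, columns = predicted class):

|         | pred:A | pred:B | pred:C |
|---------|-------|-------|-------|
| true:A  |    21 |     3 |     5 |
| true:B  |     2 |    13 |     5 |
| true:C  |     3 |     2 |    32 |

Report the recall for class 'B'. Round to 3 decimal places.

Take TP from the diagonal, FP from the rest of the 'B' prediction marginal, FN from the rest of the 'B' actual marginal.
recall = TP/(TP+FN).
B: TP=13, FN=2+5=7 → 13/20 = 0.6500

0.650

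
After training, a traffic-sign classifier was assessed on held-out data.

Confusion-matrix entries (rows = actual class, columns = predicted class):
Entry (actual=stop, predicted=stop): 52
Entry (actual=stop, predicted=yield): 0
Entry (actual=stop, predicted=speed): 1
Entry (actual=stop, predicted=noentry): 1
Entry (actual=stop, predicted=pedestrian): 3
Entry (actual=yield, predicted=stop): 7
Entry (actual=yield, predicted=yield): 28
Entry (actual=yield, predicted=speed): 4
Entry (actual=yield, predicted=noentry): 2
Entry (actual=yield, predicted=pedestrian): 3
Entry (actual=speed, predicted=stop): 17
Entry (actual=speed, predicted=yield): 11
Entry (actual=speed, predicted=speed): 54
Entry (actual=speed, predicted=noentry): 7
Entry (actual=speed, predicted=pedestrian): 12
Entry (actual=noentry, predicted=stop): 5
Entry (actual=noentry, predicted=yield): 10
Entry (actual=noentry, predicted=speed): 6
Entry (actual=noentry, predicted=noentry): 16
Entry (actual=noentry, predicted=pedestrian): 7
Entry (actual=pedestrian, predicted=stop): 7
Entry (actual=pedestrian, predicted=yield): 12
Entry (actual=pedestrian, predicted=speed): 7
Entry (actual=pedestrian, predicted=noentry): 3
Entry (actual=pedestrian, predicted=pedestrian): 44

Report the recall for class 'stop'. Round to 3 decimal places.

One-vs-rest for 'stop': TP = diagonal; FP = other classes predicted 'stop'; FN = 'stop' predicted as other.
recall = TP/(TP+FN).
stop: TP=52, FN=0+1+1+3=5 → 52/57 = 0.9123

0.912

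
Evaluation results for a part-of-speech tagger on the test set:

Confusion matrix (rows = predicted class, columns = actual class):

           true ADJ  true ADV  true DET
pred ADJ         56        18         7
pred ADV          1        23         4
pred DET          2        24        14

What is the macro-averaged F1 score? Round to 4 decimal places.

Per-class F1 score (2·TP/(2·TP+FP+FN)):
  ADJ: TP=56, FP=18+7=25, FN=1+2=3 → 112/140 = 0.80000
  ADV: TP=23, FP=1+4=5, FN=18+24=42 → 46/93 = 0.49462
  DET: TP=14, FP=2+24=26, FN=7+4=11 → 28/65 = 0.43077
Macro-F1 score = mean = (0.80000 + 0.49462 + 0.43077) / 3 = 0.5751

0.5751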